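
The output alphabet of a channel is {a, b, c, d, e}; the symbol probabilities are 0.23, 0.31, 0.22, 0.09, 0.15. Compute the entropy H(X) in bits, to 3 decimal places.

2.215 bits

H = −Σ pᵢ log₂ pᵢ.
−0.23·log₂(0.23) = 0.4877
−0.31·log₂(0.31) = 0.5238
−0.22·log₂(0.22) = 0.4806
−0.09·log₂(0.09) = 0.3127
−0.15·log₂(0.15) = 0.4105
Sum ≈ 2.2152 → 2.215 bits.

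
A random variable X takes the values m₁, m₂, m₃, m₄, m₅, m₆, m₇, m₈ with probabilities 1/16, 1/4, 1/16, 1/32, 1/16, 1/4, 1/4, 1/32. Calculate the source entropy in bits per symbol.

Each probability is a power of 1/2, so log₂(1/p) is an integer.
H = Σ p·log₂(1/p) = 1/16·4 + 1/4·2 + 1/16·4 + 1/32·5 + 1/16·4 + 1/4·2 + 1/4·2 + 1/32·5 = 2.5625 bits.

2.5625 bits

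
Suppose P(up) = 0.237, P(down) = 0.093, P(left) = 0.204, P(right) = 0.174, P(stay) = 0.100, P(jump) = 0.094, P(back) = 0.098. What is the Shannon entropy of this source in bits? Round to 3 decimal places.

H = −Σ pᵢ log₂ pᵢ.
−0.237·log₂(0.237) = 0.4923
−0.093·log₂(0.093) = 0.3187
−0.204·log₂(0.204) = 0.4678
−0.174·log₂(0.174) = 0.4390
−0.100·log₂(0.100) = 0.3322
−0.094·log₂(0.094) = 0.3207
−0.098·log₂(0.098) = 0.3284
Sum ≈ 2.6990 → 2.699 bits.

2.699 bits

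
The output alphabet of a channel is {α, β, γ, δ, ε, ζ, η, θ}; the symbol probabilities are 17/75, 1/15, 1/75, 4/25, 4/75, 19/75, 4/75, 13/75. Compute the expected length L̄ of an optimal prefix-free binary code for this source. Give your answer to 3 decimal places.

2.707 bits/symbol

Repeatedly combine the two least-probable nodes; the expected code length is the sum of the merged weights.
merge 1/75 + 4/75 → 1/15
merge 4/75 + 1/15 → 3/25
merge 1/15 + 3/25 → 14/75
merge 4/25 + 13/75 → 1/3
merge 14/75 + 17/75 → 31/75
merge 19/75 + 1/3 → 44/75
merge 31/75 + 44/75 → 1
L = 1/15 + 3/25 + 14/75 + 1/3 + 31/75 + 44/75 + 1 = 203/75 ≈ 2.707 bits/symbol.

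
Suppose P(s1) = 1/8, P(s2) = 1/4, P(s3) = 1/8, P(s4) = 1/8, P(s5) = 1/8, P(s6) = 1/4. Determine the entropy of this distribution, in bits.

Each probability is a power of 1/2, so log₂(1/p) is an integer.
H = Σ p·log₂(1/p) = 1/8·3 + 1/4·2 + 1/8·3 + 1/8·3 + 1/8·3 + 1/4·2 = 2.5 bits.

2.5 bits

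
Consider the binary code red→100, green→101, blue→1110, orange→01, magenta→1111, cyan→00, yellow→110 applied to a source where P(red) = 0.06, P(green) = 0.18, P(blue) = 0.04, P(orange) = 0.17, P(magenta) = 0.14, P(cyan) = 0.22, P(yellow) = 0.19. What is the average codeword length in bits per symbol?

L̄ = Σ pᵢ·ℓᵢ = 0.06·3 + 0.18·3 + 0.04·4 + 0.17·2 + 0.14·4 + 0.22·2 + 0.19·3 = 2.79 bits/symbol.

2.79 bits/symbol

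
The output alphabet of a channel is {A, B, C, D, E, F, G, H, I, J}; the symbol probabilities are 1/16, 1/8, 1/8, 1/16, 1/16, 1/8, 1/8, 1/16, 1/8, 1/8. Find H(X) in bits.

3.25 bits

Each probability is a power of 1/2, so log₂(1/p) is an integer.
H = Σ p·log₂(1/p) = 1/16·4 + 1/8·3 + 1/8·3 + 1/16·4 + 1/16·4 + 1/8·3 + 1/8·3 + 1/16·4 + 1/8·3 + 1/8·3 = 3.25 bits.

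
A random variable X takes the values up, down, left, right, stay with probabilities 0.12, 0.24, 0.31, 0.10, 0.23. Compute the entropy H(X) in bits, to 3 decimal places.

H = −Σ pᵢ log₂ pᵢ.
−0.12·log₂(0.12) = 0.3671
−0.24·log₂(0.24) = 0.4941
−0.31·log₂(0.31) = 0.5238
−0.10·log₂(0.10) = 0.3322
−0.23·log₂(0.23) = 0.4877
Sum ≈ 2.2049 → 2.205 bits.

2.205 bits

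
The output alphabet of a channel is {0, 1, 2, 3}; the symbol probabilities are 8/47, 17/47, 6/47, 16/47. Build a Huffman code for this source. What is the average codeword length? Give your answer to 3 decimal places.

1.936 bits/symbol

Repeatedly combine the two least-probable nodes; the expected code length is the sum of the merged weights.
merge 6/47 + 8/47 → 14/47
merge 14/47 + 16/47 → 30/47
merge 17/47 + 30/47 → 1
L = 14/47 + 30/47 + 1 = 91/47 ≈ 1.936 bits/symbol.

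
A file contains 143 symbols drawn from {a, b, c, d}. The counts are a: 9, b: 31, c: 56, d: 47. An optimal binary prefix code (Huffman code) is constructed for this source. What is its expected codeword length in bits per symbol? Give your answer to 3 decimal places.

1.888 bits/symbol

Probabilities are the counts divided by 143.
Repeatedly combine the two least-probable nodes; the expected code length is the sum of the merged weights.
merge 9/143 + 31/143 → 40/143
merge 40/143 + 47/143 → 87/143
merge 56/143 + 87/143 → 1
L = 40/143 + 87/143 + 1 = 270/143 ≈ 1.888 bits/symbol.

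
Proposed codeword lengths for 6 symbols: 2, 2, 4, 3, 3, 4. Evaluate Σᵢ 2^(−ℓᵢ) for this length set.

With common denominator 2^4 = 16: Σ 2^(−ℓᵢ) = 4/16 + 4/16 + 1/16 + 2/16 + 2/16 + 1/16 = 14/16 = 0.875.

0.875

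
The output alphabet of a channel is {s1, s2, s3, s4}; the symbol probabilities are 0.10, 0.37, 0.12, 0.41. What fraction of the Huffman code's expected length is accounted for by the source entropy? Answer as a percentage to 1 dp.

Entropy H = −Σ p log₂ p ≈ 1.7574 bits.
Huffman merges: 1/10+3/25→11/50; 11/50+37/100→59/100; 41/100+59/100→1. L = 181/100 ≈ 1.8100.
Efficiency = H/L = 1.7574/1.8100 = 97.1%.

97.1%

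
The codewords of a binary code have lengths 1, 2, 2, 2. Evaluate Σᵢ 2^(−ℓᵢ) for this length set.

With common denominator 2^2 = 4: Σ 2^(−ℓᵢ) = 2/4 + 1/4 + 1/4 + 1/4 = 5/4 = 1.25.

1.25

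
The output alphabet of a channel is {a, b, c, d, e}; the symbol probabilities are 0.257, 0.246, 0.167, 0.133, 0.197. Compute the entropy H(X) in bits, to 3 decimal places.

H = −Σ pᵢ log₂ pᵢ.
−0.257·log₂(0.257) = 0.5038
−0.246·log₂(0.246) = 0.4977
−0.167·log₂(0.167) = 0.4312
−0.133·log₂(0.133) = 0.3871
−0.197·log₂(0.197) = 0.4617
Sum ≈ 2.2815 → 2.282 bits.

2.282 bits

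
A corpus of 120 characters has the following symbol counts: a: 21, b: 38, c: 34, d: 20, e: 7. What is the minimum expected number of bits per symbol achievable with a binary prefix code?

Probabilities are the counts divided by 120.
Repeatedly combine the two least-probable nodes; the expected code length is the sum of the merged weights.
merge 7/120 + 1/6 → 9/40
merge 7/40 + 9/40 → 2/5
merge 17/60 + 19/60 → 3/5
merge 2/5 + 3/5 → 1
L = 9/40 + 2/5 + 3/5 + 1 = 89/40 = 2.225 bits/symbol.

2.225 bits/symbol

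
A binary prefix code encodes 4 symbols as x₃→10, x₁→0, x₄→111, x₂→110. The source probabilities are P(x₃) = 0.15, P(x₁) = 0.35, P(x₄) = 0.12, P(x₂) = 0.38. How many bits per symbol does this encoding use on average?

L̄ = Σ pᵢ·ℓᵢ = 0.15·2 + 0.35·1 + 0.12·3 + 0.38·3 = 2.15 bits/symbol.

2.15 bits/symbol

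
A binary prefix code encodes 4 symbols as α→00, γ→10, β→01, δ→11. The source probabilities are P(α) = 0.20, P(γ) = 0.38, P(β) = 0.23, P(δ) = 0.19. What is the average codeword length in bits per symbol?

L̄ = Σ pᵢ·ℓᵢ = 0.20·2 + 0.38·2 + 0.23·2 + 0.19·2 = 2 bits/symbol.

2 bits/symbol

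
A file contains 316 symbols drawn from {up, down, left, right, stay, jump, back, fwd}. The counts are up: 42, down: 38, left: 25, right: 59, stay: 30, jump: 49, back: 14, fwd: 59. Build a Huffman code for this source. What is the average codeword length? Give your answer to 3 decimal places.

2.937 bits/symbol

Probabilities are the counts divided by 316.
Repeatedly combine the two least-probable nodes; the expected code length is the sum of the merged weights.
merge 7/158 + 25/316 → 39/316
merge 15/158 + 19/158 → 17/79
merge 39/316 + 21/158 → 81/316
merge 49/316 + 59/316 → 27/79
merge 59/316 + 17/79 → 127/316
merge 81/316 + 27/79 → 189/316
merge 127/316 + 189/316 → 1
L = 39/316 + 17/79 + 81/316 + 27/79 + 127/316 + 189/316 + 1 = 232/79 ≈ 2.937 bits/symbol.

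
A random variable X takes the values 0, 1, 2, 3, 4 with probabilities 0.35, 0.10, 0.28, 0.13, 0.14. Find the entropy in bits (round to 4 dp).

H = −Σ pᵢ log₂ pᵢ.
−0.35·log₂(0.35) = 0.5301
−0.10·log₂(0.10) = 0.3322
−0.28·log₂(0.28) = 0.5142
−0.13·log₂(0.13) = 0.3826
−0.14·log₂(0.14) = 0.3971
Sum ≈ 2.1563 → 2.1563 bits.

2.1563 bits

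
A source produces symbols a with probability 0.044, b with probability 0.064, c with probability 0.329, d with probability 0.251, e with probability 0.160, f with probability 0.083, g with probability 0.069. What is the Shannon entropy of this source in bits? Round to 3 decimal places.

H = −Σ pᵢ log₂ pᵢ.
−0.044·log₂(0.044) = 0.1983
−0.064·log₂(0.064) = 0.2538
−0.329·log₂(0.329) = 0.5277
−0.251·log₂(0.251) = 0.5006
−0.160·log₂(0.160) = 0.4230
−0.083·log₂(0.083) = 0.2980
−0.069·log₂(0.069) = 0.2662
Sum ≈ 2.4675 → 2.468 bits.

2.468 bits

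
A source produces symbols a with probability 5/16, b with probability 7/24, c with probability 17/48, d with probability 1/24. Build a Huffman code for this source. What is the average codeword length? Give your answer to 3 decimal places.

1.979 bits/symbol

Repeatedly combine the two least-probable nodes; the expected code length is the sum of the merged weights.
merge 1/24 + 7/24 → 1/3
merge 5/16 + 1/3 → 31/48
merge 17/48 + 31/48 → 1
L = 1/3 + 31/48 + 1 = 95/48 ≈ 1.979 bits/symbol.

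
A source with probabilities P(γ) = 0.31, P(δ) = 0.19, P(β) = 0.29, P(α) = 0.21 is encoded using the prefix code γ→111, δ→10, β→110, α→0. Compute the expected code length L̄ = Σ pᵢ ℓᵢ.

2.39 bits/symbol

L̄ = Σ pᵢ·ℓᵢ = 0.31·3 + 0.19·2 + 0.29·3 + 0.21·1 = 2.39 bits/symbol.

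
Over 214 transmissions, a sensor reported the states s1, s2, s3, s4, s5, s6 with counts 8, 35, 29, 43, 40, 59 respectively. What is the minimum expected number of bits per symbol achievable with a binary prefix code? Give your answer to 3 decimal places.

2.509 bits/symbol

Probabilities are the counts divided by 214.
Repeatedly combine the two least-probable nodes; the expected code length is the sum of the merged weights.
merge 4/107 + 29/214 → 37/214
merge 35/214 + 37/214 → 36/107
merge 20/107 + 43/214 → 83/214
merge 59/214 + 36/107 → 131/214
merge 83/214 + 131/214 → 1
L = 37/214 + 36/107 + 83/214 + 131/214 + 1 = 537/214 ≈ 2.509 bits/symbol.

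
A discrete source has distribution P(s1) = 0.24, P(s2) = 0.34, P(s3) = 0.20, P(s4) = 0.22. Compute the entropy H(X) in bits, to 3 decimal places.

H = −Σ pᵢ log₂ pᵢ.
−0.24·log₂(0.24) = 0.4941
−0.34·log₂(0.34) = 0.5292
−0.20·log₂(0.20) = 0.4644
−0.22·log₂(0.22) = 0.4806
Sum ≈ 1.9683 → 1.968 bits.

1.968 bits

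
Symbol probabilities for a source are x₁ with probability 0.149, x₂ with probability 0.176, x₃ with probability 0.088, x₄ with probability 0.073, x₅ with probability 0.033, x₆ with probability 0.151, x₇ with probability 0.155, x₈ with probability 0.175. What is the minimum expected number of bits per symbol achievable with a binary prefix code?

2.93 bits/symbol

Repeatedly combine the two least-probable nodes; the expected code length is the sum of the merged weights.
merge 33/1000 + 73/1000 → 53/500
merge 11/125 + 53/500 → 97/500
merge 149/1000 + 151/1000 → 3/10
merge 31/200 + 7/40 → 33/100
merge 22/125 + 97/500 → 37/100
merge 3/10 + 33/100 → 63/100
merge 37/100 + 63/100 → 1
L = 53/500 + 97/500 + 3/10 + 33/100 + 37/100 + 63/100 + 1 = 293/100 = 2.93 bits/symbol.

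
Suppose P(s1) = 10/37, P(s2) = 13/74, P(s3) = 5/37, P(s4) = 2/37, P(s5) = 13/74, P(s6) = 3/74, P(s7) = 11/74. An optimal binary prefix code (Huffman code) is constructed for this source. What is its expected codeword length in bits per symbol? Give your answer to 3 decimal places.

2.649 bits/symbol

Repeatedly combine the two least-probable nodes; the expected code length is the sum of the merged weights.
merge 3/74 + 2/37 → 7/74
merge 7/74 + 5/37 → 17/74
merge 11/74 + 13/74 → 12/37
merge 13/74 + 17/74 → 15/37
merge 10/37 + 12/37 → 22/37
merge 15/37 + 22/37 → 1
L = 7/74 + 17/74 + 12/37 + 15/37 + 22/37 + 1 = 98/37 ≈ 2.649 bits/symbol.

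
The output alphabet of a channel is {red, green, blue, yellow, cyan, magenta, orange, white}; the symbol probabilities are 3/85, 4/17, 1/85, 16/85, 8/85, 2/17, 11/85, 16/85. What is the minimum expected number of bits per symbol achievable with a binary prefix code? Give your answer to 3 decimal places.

2.765 bits/symbol

Repeatedly combine the two least-probable nodes; the expected code length is the sum of the merged weights.
merge 1/85 + 3/85 → 4/85
merge 4/85 + 8/85 → 12/85
merge 2/17 + 11/85 → 21/85
merge 12/85 + 16/85 → 28/85
merge 16/85 + 4/17 → 36/85
merge 21/85 + 28/85 → 49/85
merge 36/85 + 49/85 → 1
L = 4/85 + 12/85 + 21/85 + 28/85 + 36/85 + 49/85 + 1 = 47/17 ≈ 2.765 bits/symbol.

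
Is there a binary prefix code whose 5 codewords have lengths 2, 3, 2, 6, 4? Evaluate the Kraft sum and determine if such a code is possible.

0.703125; yes

With common denominator 2^6 = 64: Σ 2^(−ℓᵢ) = 16/64 + 8/64 + 16/64 + 1/64 + 4/64 = 45/64 = 0.703125.
Kraft's inequality requires Σ ≤ 1; here Σ = 0.703125 ≤ 1, so such a prefix code exists.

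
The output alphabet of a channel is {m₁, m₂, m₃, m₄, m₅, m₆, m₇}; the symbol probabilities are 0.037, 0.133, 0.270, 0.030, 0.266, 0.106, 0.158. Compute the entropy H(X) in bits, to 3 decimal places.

2.497 bits

H = −Σ pᵢ log₂ pᵢ.
−0.037·log₂(0.037) = 0.1760
−0.133·log₂(0.133) = 0.3871
−0.270·log₂(0.270) = 0.5100
−0.030·log₂(0.030) = 0.1518
−0.266·log₂(0.266) = 0.5082
−0.106·log₂(0.106) = 0.3432
−0.158·log₂(0.158) = 0.4206
Sum ≈ 2.4969 → 2.497 bits.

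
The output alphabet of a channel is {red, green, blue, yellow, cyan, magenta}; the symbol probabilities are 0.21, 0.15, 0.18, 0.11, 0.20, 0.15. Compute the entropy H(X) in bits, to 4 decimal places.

2.5539 bits

H = −Σ pᵢ log₂ pᵢ.
−0.21·log₂(0.21) = 0.4728
−0.15·log₂(0.15) = 0.4105
−0.18·log₂(0.18) = 0.4453
−0.11·log₂(0.11) = 0.3503
−0.20·log₂(0.20) = 0.4644
−0.15·log₂(0.15) = 0.4105
Sum ≈ 2.5539 → 2.5539 bits.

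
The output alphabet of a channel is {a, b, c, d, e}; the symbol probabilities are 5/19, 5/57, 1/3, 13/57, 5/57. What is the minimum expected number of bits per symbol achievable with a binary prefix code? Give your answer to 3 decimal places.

2.175 bits/symbol

Repeatedly combine the two least-probable nodes; the expected code length is the sum of the merged weights.
merge 5/57 + 5/57 → 10/57
merge 10/57 + 13/57 → 23/57
merge 5/19 + 1/3 → 34/57
merge 23/57 + 34/57 → 1
L = 10/57 + 23/57 + 34/57 + 1 = 124/57 ≈ 2.175 bits/symbol.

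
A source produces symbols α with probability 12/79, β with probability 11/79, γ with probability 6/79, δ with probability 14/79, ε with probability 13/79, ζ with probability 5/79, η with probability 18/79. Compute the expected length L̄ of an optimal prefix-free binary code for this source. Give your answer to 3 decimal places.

Repeatedly combine the two least-probable nodes; the expected code length is the sum of the merged weights.
merge 5/79 + 6/79 → 11/79
merge 11/79 + 11/79 → 22/79
merge 12/79 + 13/79 → 25/79
merge 14/79 + 18/79 → 32/79
merge 22/79 + 25/79 → 47/79
merge 32/79 + 47/79 → 1
L = 11/79 + 22/79 + 25/79 + 32/79 + 47/79 + 1 = 216/79 ≈ 2.734 bits/symbol.

2.734 bits/symbol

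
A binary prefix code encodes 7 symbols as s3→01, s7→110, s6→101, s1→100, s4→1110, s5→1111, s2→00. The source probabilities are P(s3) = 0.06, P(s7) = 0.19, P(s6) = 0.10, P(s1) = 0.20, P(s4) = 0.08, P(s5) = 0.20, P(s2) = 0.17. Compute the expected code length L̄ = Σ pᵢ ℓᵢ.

L̄ = Σ pᵢ·ℓᵢ = 0.06·2 + 0.19·3 + 0.10·3 + 0.20·3 + 0.08·4 + 0.20·4 + 0.17·2 = 3.05 bits/symbol.

3.05 bits/symbol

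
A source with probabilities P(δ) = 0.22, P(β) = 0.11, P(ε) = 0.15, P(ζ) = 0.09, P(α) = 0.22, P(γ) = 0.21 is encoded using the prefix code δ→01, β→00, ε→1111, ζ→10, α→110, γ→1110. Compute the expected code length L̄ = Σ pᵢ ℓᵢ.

L̄ = Σ pᵢ·ℓᵢ = 0.22·2 + 0.11·2 + 0.15·4 + 0.09·2 + 0.22·3 + 0.21·4 = 2.94 bits/symbol.

2.94 bits/symbol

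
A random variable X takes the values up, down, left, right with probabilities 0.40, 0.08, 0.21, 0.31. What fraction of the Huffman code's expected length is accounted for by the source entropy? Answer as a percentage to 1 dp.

96.1%

Entropy H = −Σ p log₂ p ≈ 1.8169 bits.
Huffman merges: 2/25+21/100→29/100; 29/100+31/100→3/5; 2/5+3/5→1. L = 189/100 ≈ 1.8900.
Efficiency = H/L = 1.8169/1.8900 = 96.1%.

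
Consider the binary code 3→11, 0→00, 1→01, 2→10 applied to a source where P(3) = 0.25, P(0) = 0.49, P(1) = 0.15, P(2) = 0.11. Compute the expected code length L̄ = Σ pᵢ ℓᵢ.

L̄ = Σ pᵢ·ℓᵢ = 0.25·2 + 0.49·2 + 0.15·2 + 0.11·2 = 2 bits/symbol.

2 bits/symbol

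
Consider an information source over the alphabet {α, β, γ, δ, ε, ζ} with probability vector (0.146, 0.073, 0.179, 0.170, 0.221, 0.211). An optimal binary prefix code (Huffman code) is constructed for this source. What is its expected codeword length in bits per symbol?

Repeatedly combine the two least-probable nodes; the expected code length is the sum of the merged weights.
merge 73/1000 + 73/500 → 219/1000
merge 17/100 + 179/1000 → 349/1000
merge 211/1000 + 219/1000 → 43/100
merge 221/1000 + 349/1000 → 57/100
merge 43/100 + 57/100 → 1
L = 219/1000 + 349/1000 + 43/100 + 57/100 + 1 = 321/125 = 2.568 bits/symbol.

2.568 bits/symbol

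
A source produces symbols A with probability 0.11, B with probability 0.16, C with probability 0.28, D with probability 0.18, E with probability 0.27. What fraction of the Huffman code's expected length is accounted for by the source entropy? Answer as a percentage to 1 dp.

Entropy H = −Σ p log₂ p ≈ 2.2429 bits.
Huffman merges: 11/100+4/25→27/100; 9/50+27/100→9/20; 27/100+7/25→11/20; 9/20+11/20→1. L = 227/100 ≈ 2.2700.
Efficiency = H/L = 2.2429/2.2700 = 98.8%.

98.8%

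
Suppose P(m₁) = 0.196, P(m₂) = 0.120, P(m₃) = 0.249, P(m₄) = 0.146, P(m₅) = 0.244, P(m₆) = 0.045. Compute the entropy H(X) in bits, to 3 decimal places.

2.430 bits

H = −Σ pᵢ log₂ pᵢ.
−0.196·log₂(0.196) = 0.4608
−0.120·log₂(0.120) = 0.3671
−0.249·log₂(0.249) = 0.4994
−0.146·log₂(0.146) = 0.4053
−0.244·log₂(0.244) = 0.4966
−0.045·log₂(0.045) = 0.2013
Sum ≈ 2.4305 → 2.430 bits.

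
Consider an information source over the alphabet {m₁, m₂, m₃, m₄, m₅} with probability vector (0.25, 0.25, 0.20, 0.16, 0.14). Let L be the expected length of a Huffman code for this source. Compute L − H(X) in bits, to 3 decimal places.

Entropy H = −Σ p log₂ p ≈ 2.2845 bits.
Huffman merges: 7/50+4/25→3/10; 1/5+1/4→9/20; 1/4+3/10→11/20; 9/20+11/20→1. L = 23/10 ≈ 2.3000.
L − H = 2.3000 − 2.2845 = 0.015 bits.

0.015 bits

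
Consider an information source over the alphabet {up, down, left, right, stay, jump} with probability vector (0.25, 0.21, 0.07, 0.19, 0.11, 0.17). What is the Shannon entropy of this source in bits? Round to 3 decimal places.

2.481 bits

H = −Σ pᵢ log₂ pᵢ.
−0.25·log₂(0.25) = 0.5000
−0.21·log₂(0.21) = 0.4728
−0.07·log₂(0.07) = 0.2686
−0.19·log₂(0.19) = 0.4552
−0.11·log₂(0.11) = 0.3503
−0.17·log₂(0.17) = 0.4346
Sum ≈ 2.4815 → 2.481 bits.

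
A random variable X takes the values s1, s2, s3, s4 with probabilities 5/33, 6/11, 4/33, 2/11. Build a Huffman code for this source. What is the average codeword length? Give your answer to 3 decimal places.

1.727 bits/symbol

Repeatedly combine the two least-probable nodes; the expected code length is the sum of the merged weights.
merge 4/33 + 5/33 → 3/11
merge 2/11 + 3/11 → 5/11
merge 5/11 + 6/11 → 1
L = 3/11 + 5/11 + 1 = 19/11 ≈ 1.727 bits/symbol.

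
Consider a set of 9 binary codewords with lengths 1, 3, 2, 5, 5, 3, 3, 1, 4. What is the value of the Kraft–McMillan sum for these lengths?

1.75

With common denominator 2^5 = 32: Σ 2^(−ℓᵢ) = 16/32 + 4/32 + 8/32 + 1/32 + 1/32 + 4/32 + 4/32 + 16/32 + 2/32 = 56/32 = 1.75.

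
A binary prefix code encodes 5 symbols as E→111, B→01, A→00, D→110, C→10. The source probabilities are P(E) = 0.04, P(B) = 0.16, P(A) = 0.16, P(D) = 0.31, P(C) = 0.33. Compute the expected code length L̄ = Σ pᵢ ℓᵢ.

L̄ = Σ pᵢ·ℓᵢ = 0.04·3 + 0.16·2 + 0.16·2 + 0.31·3 + 0.33·2 = 2.35 bits/symbol.

2.35 bits/symbol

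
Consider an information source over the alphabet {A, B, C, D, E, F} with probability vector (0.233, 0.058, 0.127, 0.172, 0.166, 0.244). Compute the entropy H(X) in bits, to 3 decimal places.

2.469 bits

H = −Σ pᵢ log₂ pᵢ.
−0.233·log₂(0.233) = 0.4897
−0.058·log₂(0.058) = 0.2383
−0.127·log₂(0.127) = 0.3781
−0.172·log₂(0.172) = 0.4368
−0.166·log₂(0.166) = 0.4301
−0.244·log₂(0.244) = 0.4966
Sum ≈ 2.4694 → 2.469 bits.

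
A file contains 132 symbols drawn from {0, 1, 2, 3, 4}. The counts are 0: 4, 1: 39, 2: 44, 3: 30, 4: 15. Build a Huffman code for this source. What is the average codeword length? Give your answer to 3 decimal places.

2.144 bits/symbol

Probabilities are the counts divided by 132.
Repeatedly combine the two least-probable nodes; the expected code length is the sum of the merged weights.
merge 1/33 + 5/44 → 19/132
merge 19/132 + 5/22 → 49/132
merge 13/44 + 1/3 → 83/132
merge 49/132 + 83/132 → 1
L = 19/132 + 49/132 + 83/132 + 1 = 283/132 ≈ 2.144 bits/symbol.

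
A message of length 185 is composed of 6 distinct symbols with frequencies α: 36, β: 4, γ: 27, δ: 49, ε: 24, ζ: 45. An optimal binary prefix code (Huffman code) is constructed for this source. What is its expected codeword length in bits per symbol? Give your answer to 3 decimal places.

Probabilities are the counts divided by 185.
Repeatedly combine the two least-probable nodes; the expected code length is the sum of the merged weights.
merge 4/185 + 24/185 → 28/185
merge 27/185 + 28/185 → 11/37
merge 36/185 + 9/37 → 81/185
merge 49/185 + 11/37 → 104/185
merge 81/185 + 104/185 → 1
L = 28/185 + 11/37 + 81/185 + 104/185 + 1 = 453/185 ≈ 2.449 bits/symbol.

2.449 bits/symbol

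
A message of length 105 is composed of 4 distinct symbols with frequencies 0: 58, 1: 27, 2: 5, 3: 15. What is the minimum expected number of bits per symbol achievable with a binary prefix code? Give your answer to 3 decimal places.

1.638 bits/symbol

Probabilities are the counts divided by 105.
Repeatedly combine the two least-probable nodes; the expected code length is the sum of the merged weights.
merge 1/21 + 1/7 → 4/21
merge 4/21 + 9/35 → 47/105
merge 47/105 + 58/105 → 1
L = 4/21 + 47/105 + 1 = 172/105 ≈ 1.638 bits/symbol.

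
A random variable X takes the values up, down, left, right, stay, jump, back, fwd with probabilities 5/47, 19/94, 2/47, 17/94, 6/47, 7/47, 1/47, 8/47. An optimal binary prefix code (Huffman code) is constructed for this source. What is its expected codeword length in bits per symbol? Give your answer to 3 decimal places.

2.851 bits/symbol

Repeatedly combine the two least-probable nodes; the expected code length is the sum of the merged weights.
merge 1/47 + 2/47 → 3/47
merge 3/47 + 5/47 → 8/47
merge 6/47 + 7/47 → 13/47
merge 8/47 + 8/47 → 16/47
merge 17/94 + 19/94 → 18/47
merge 13/47 + 16/47 → 29/47
merge 18/47 + 29/47 → 1
L = 3/47 + 8/47 + 13/47 + 16/47 + 18/47 + 29/47 + 1 = 134/47 ≈ 2.851 bits/symbol.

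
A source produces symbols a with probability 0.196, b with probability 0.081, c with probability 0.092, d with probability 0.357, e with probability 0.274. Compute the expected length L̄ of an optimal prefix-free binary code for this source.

2.173 bits/symbol

Repeatedly combine the two least-probable nodes; the expected code length is the sum of the merged weights.
merge 81/1000 + 23/250 → 173/1000
merge 173/1000 + 49/250 → 369/1000
merge 137/500 + 357/1000 → 631/1000
merge 369/1000 + 631/1000 → 1
L = 173/1000 + 369/1000 + 631/1000 + 1 = 2173/1000 = 2.173 bits/symbol.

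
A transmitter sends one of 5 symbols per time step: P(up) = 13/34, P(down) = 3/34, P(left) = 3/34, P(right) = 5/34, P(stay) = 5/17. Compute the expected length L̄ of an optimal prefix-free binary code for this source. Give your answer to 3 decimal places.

Repeatedly combine the two least-probable nodes; the expected code length is the sum of the merged weights.
merge 3/34 + 3/34 → 3/17
merge 5/34 + 3/17 → 11/34
merge 5/17 + 11/34 → 21/34
merge 13/34 + 21/34 → 1
L = 3/17 + 11/34 + 21/34 + 1 = 36/17 ≈ 2.118 bits/symbol.

2.118 bits/symbol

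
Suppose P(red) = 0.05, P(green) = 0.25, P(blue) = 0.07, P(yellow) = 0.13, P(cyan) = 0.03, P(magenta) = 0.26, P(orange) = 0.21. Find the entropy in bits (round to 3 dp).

H = −Σ pᵢ log₂ pᵢ.
−0.05·log₂(0.05) = 0.2161
−0.25·log₂(0.25) = 0.5000
−0.07·log₂(0.07) = 0.2686
−0.13·log₂(0.13) = 0.3826
−0.03·log₂(0.03) = 0.1518
−0.26·log₂(0.26) = 0.5053
−0.21·log₂(0.21) = 0.4728
Sum ≈ 2.4972 → 2.497 bits.

2.497 bits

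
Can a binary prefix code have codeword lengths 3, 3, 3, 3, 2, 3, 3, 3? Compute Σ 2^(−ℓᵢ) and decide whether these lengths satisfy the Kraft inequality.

With common denominator 2^3 = 8: Σ 2^(−ℓᵢ) = 1/8 + 1/8 + 1/8 + 1/8 + 2/8 + 1/8 + 1/8 + 1/8 = 9/8 = 1.125.
Kraft's inequality requires Σ ≤ 1; here Σ = 1.125 > 1, so no such prefix code exists.

1.125; no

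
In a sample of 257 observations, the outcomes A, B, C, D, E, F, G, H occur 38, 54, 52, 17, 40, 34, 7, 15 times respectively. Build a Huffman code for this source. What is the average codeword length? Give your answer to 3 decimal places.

Probabilities are the counts divided by 257.
Repeatedly combine the two least-probable nodes; the expected code length is the sum of the merged weights.
merge 7/257 + 15/257 → 22/257
merge 17/257 + 22/257 → 39/257
merge 34/257 + 38/257 → 72/257
merge 39/257 + 40/257 → 79/257
merge 52/257 + 54/257 → 106/257
merge 72/257 + 79/257 → 151/257
merge 106/257 + 151/257 → 1
L = 22/257 + 39/257 + 72/257 + 79/257 + 106/257 + 151/257 + 1 = 726/257 ≈ 2.825 bits/symbol.

2.825 bits/symbol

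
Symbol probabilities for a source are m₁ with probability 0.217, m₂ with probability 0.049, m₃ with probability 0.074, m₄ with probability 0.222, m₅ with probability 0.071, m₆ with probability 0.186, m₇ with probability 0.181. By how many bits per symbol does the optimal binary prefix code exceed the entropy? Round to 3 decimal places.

0.061 bits

Entropy H = −Σ p log₂ p ≈ 2.6202 bits.
Huffman merges: 49/1000+71/1000→3/25; 37/500+3/25→97/500; 181/1000+93/500→367/1000; 97/500+217/1000→411/1000; 111/500+367/1000→589/1000; 411/1000+589/1000→1. L = 2681/1000 ≈ 2.6810.
L − H = 2.6810 − 2.6202 = 0.061 bits.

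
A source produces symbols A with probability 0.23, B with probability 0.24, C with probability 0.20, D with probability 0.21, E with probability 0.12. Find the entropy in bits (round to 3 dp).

2.286 bits

H = −Σ pᵢ log₂ pᵢ.
−0.23·log₂(0.23) = 0.4877
−0.24·log₂(0.24) = 0.4941
−0.20·log₂(0.20) = 0.4644
−0.21·log₂(0.21) = 0.4728
−0.12·log₂(0.12) = 0.3671
Sum ≈ 2.2861 → 2.286 bits.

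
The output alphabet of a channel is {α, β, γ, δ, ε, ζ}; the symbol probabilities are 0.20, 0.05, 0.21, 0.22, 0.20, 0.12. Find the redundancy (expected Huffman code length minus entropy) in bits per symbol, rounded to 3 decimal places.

Entropy H = −Σ p log₂ p ≈ 2.4653 bits.
Huffman merges: 1/20+3/25→17/100; 17/100+1/5→37/100; 1/5+21/100→41/100; 11/50+37/100→59/100; 41/100+59/100→1. L = 127/50 ≈ 2.5400.
L − H = 2.5400 − 2.4653 = 0.075 bits.

0.075 bits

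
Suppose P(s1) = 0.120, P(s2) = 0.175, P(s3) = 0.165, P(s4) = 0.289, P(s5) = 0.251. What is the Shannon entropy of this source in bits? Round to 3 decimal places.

2.254 bits

H = −Σ pᵢ log₂ pᵢ.
−0.120·log₂(0.120) = 0.3671
−0.175·log₂(0.175) = 0.4401
−0.165·log₂(0.165) = 0.4289
−0.289·log₂(0.289) = 0.5176
−0.251·log₂(0.251) = 0.5006
Sum ≈ 2.2541 → 2.254 bits.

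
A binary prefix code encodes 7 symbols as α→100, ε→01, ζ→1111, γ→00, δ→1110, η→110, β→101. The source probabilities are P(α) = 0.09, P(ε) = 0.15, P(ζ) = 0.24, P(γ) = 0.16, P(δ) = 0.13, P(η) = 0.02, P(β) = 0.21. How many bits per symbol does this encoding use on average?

3.06 bits/symbol

L̄ = Σ pᵢ·ℓᵢ = 0.09·3 + 0.15·2 + 0.24·4 + 0.16·2 + 0.13·4 + 0.02·3 + 0.21·3 = 3.06 bits/symbol.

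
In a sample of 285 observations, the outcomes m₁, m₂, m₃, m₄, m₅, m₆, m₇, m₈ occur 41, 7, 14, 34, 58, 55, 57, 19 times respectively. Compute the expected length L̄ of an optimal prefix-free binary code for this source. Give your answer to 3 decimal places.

Probabilities are the counts divided by 285.
Repeatedly combine the two least-probable nodes; the expected code length is the sum of the merged weights.
merge 7/285 + 14/285 → 7/95
merge 1/15 + 7/95 → 8/57
merge 34/285 + 8/57 → 74/285
merge 41/285 + 11/57 → 32/95
merge 1/5 + 58/285 → 23/57
merge 74/285 + 32/95 → 34/57
merge 23/57 + 34/57 → 1
L = 7/95 + 8/57 + 74/285 + 32/95 + 23/57 + 34/57 + 1 = 267/95 ≈ 2.811 bits/symbol.

2.811 bits/symbol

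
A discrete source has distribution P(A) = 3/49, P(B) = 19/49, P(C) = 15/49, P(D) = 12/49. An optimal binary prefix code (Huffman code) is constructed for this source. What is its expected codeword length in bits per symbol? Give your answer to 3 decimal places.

Repeatedly combine the two least-probable nodes; the expected code length is the sum of the merged weights.
merge 3/49 + 12/49 → 15/49
merge 15/49 + 15/49 → 30/49
merge 19/49 + 30/49 → 1
L = 15/49 + 30/49 + 1 = 94/49 ≈ 1.918 bits/symbol.

1.918 bits/symbol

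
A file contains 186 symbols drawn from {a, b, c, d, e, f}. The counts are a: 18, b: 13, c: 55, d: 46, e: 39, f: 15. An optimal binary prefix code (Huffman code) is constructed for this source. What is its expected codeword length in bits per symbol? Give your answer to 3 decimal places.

2.398 bits/symbol

Probabilities are the counts divided by 186.
Repeatedly combine the two least-probable nodes; the expected code length is the sum of the merged weights.
merge 13/186 + 5/62 → 14/93
merge 3/31 + 14/93 → 23/93
merge 13/62 + 23/93 → 85/186
merge 23/93 + 55/186 → 101/186
merge 85/186 + 101/186 → 1
L = 14/93 + 23/93 + 85/186 + 101/186 + 1 = 223/93 ≈ 2.398 bits/symbol.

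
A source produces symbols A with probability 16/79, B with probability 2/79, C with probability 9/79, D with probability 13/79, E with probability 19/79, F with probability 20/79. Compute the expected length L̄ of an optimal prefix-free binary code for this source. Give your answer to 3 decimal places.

2.443 bits/symbol

Repeatedly combine the two least-probable nodes; the expected code length is the sum of the merged weights.
merge 2/79 + 9/79 → 11/79
merge 11/79 + 13/79 → 24/79
merge 16/79 + 19/79 → 35/79
merge 20/79 + 24/79 → 44/79
merge 35/79 + 44/79 → 1
L = 11/79 + 24/79 + 35/79 + 44/79 + 1 = 193/79 ≈ 2.443 bits/symbol.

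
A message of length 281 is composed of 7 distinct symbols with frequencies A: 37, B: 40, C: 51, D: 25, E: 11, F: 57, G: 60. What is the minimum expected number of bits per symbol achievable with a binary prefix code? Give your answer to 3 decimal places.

Probabilities are the counts divided by 281.
Repeatedly combine the two least-probable nodes; the expected code length is the sum of the merged weights.
merge 11/281 + 25/281 → 36/281
merge 36/281 + 37/281 → 73/281
merge 40/281 + 51/281 → 91/281
merge 57/281 + 60/281 → 117/281
merge 73/281 + 91/281 → 164/281
merge 117/281 + 164/281 → 1
L = 36/281 + 73/281 + 91/281 + 117/281 + 164/281 + 1 = 762/281 ≈ 2.712 bits/symbol.

2.712 bits/symbol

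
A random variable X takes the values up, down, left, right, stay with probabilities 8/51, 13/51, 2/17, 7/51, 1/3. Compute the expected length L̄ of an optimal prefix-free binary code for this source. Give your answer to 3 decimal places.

2.255 bits/symbol

Repeatedly combine the two least-probable nodes; the expected code length is the sum of the merged weights.
merge 2/17 + 7/51 → 13/51
merge 8/51 + 13/51 → 7/17
merge 13/51 + 1/3 → 10/17
merge 7/17 + 10/17 → 1
L = 13/51 + 7/17 + 10/17 + 1 = 115/51 ≈ 2.255 bits/symbol.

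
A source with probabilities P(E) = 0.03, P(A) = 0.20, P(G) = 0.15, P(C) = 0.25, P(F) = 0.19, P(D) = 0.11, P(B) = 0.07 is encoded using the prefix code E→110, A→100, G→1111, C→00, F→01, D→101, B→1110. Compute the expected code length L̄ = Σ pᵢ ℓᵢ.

2.78 bits/symbol

L̄ = Σ pᵢ·ℓᵢ = 0.03·3 + 0.20·3 + 0.15·4 + 0.25·2 + 0.19·2 + 0.11·3 + 0.07·4 = 2.78 bits/symbol.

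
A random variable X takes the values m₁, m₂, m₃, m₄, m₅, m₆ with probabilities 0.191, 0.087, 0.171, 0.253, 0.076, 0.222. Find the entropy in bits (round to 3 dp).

2.465 bits

H = −Σ pᵢ log₂ pᵢ.
−0.191·log₂(0.191) = 0.4562
−0.087·log₂(0.087) = 0.3065
−0.171·log₂(0.171) = 0.4357
−0.253·log₂(0.253) = 0.5016
−0.076·log₂(0.076) = 0.2826
−0.222·log₂(0.222) = 0.4820
Sum ≈ 2.4646 → 2.465 bits.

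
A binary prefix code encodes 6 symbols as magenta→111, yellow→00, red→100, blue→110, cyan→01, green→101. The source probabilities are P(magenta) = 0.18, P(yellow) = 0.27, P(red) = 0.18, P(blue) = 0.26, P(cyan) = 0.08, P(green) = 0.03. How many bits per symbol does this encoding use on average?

L̄ = Σ pᵢ·ℓᵢ = 0.18·3 + 0.27·2 + 0.18·3 + 0.26·3 + 0.08·2 + 0.03·3 = 2.65 bits/symbol.

2.65 bits/symbol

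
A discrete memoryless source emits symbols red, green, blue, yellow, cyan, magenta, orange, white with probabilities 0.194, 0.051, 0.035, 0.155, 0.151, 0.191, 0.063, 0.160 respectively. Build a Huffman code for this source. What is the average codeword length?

2.85 bits/symbol

Repeatedly combine the two least-probable nodes; the expected code length is the sum of the merged weights.
merge 7/200 + 51/1000 → 43/500
merge 63/1000 + 43/500 → 149/1000
merge 149/1000 + 151/1000 → 3/10
merge 31/200 + 4/25 → 63/200
merge 191/1000 + 97/500 → 77/200
merge 3/10 + 63/200 → 123/200
merge 77/200 + 123/200 → 1
L = 43/500 + 149/1000 + 3/10 + 63/200 + 77/200 + 123/200 + 1 = 57/20 = 2.85 bits/symbol.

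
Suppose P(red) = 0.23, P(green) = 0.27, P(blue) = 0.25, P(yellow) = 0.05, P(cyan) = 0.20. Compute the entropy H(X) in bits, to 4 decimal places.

H = −Σ pᵢ log₂ pᵢ.
−0.23·log₂(0.23) = 0.4877
−0.27·log₂(0.27) = 0.5100
−0.25·log₂(0.25) = 0.5000
−0.05·log₂(0.05) = 0.2161
−0.20·log₂(0.20) = 0.4644
Sum ≈ 2.1782 → 2.1782 bits.

2.1782 bits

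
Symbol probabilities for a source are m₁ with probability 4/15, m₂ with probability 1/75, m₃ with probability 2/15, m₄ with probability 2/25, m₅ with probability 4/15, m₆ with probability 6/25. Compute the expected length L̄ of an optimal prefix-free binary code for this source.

Repeatedly combine the two least-probable nodes; the expected code length is the sum of the merged weights.
merge 1/75 + 2/25 → 7/75
merge 7/75 + 2/15 → 17/75
merge 17/75 + 6/25 → 7/15
merge 4/15 + 4/15 → 8/15
merge 7/15 + 8/15 → 1
L = 7/75 + 17/75 + 7/15 + 8/15 + 1 = 58/25 = 2.32 bits/symbol.

2.32 bits/symbol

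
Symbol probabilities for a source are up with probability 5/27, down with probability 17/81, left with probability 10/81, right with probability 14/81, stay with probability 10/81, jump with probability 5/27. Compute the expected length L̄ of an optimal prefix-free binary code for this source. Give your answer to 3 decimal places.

2.605 bits/symbol

Repeatedly combine the two least-probable nodes; the expected code length is the sum of the merged weights.
merge 10/81 + 10/81 → 20/81
merge 14/81 + 5/27 → 29/81
merge 5/27 + 17/81 → 32/81
merge 20/81 + 29/81 → 49/81
merge 32/81 + 49/81 → 1
L = 20/81 + 29/81 + 32/81 + 49/81 + 1 = 211/81 ≈ 2.605 bits/symbol.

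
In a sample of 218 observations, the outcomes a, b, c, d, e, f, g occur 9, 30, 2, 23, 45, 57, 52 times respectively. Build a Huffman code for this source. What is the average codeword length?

2.5 bits/symbol

Probabilities are the counts divided by 218.
Repeatedly combine the two least-probable nodes; the expected code length is the sum of the merged weights.
merge 1/109 + 9/218 → 11/218
merge 11/218 + 23/218 → 17/109
merge 15/109 + 17/109 → 32/109
merge 45/218 + 26/109 → 97/218
merge 57/218 + 32/109 → 121/218
merge 97/218 + 121/218 → 1
L = 11/218 + 17/109 + 32/109 + 97/218 + 121/218 + 1 = 5/2 = 2.5 bits/symbol.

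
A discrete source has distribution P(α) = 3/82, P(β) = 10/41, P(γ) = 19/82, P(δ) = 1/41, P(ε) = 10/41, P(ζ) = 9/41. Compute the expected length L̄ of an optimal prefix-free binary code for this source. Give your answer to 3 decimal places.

Repeatedly combine the two least-probable nodes; the expected code length is the sum of the merged weights.
merge 1/41 + 3/82 → 5/82
merge 5/82 + 9/41 → 23/82
merge 19/82 + 10/41 → 39/82
merge 10/41 + 23/82 → 43/82
merge 39/82 + 43/82 → 1
L = 5/82 + 23/82 + 39/82 + 43/82 + 1 = 96/41 ≈ 2.341 bits/symbol.

2.341 bits/symbol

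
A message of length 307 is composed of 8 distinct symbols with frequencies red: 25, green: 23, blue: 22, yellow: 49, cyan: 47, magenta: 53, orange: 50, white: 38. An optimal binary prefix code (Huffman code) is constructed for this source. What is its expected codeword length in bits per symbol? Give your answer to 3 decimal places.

Probabilities are the counts divided by 307.
Repeatedly combine the two least-probable nodes; the expected code length is the sum of the merged weights.
merge 22/307 + 23/307 → 45/307
merge 25/307 + 38/307 → 63/307
merge 45/307 + 47/307 → 92/307
merge 49/307 + 50/307 → 99/307
merge 53/307 + 63/307 → 116/307
merge 92/307 + 99/307 → 191/307
merge 116/307 + 191/307 → 1
L = 45/307 + 63/307 + 92/307 + 99/307 + 116/307 + 191/307 + 1 = 913/307 ≈ 2.974 bits/symbol.

2.974 bits/symbol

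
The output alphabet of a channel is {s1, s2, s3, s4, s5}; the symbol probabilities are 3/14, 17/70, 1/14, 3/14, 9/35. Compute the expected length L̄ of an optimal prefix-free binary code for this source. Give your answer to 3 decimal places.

Repeatedly combine the two least-probable nodes; the expected code length is the sum of the merged weights.
merge 1/14 + 3/14 → 2/7
merge 3/14 + 17/70 → 16/35
merge 9/35 + 2/7 → 19/35
merge 16/35 + 19/35 → 1
L = 2/7 + 16/35 + 19/35 + 1 = 16/7 ≈ 2.286 bits/symbol.

2.286 bits/symbol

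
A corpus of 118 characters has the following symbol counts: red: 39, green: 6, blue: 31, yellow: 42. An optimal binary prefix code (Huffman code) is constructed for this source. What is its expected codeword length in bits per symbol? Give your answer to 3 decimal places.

1.958 bits/symbol

Probabilities are the counts divided by 118.
Repeatedly combine the two least-probable nodes; the expected code length is the sum of the merged weights.
merge 3/59 + 31/118 → 37/118
merge 37/118 + 39/118 → 38/59
merge 21/59 + 38/59 → 1
L = 37/118 + 38/59 + 1 = 231/118 ≈ 1.958 bits/symbol.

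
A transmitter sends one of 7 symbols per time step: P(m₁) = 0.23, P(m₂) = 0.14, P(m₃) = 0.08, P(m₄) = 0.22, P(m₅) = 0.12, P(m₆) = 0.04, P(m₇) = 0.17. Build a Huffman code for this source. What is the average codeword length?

2.67 bits/symbol

Repeatedly combine the two least-probable nodes; the expected code length is the sum of the merged weights.
merge 1/25 + 2/25 → 3/25
merge 3/25 + 3/25 → 6/25
merge 7/50 + 17/100 → 31/100
merge 11/50 + 23/100 → 9/20
merge 6/25 + 31/100 → 11/20
merge 9/20 + 11/20 → 1
L = 3/25 + 6/25 + 31/100 + 9/20 + 11/20 + 1 = 267/100 = 2.67 bits/symbol.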